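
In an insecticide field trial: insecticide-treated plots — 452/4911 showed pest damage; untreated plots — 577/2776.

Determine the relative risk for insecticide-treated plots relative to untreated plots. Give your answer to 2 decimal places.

risk, insecticide-treated plots = 452/4911 = 0.0920
risk, untreated plots = 577/2776 = 0.2079
RR = 0.0920 / 0.2079 = 0.44

0.44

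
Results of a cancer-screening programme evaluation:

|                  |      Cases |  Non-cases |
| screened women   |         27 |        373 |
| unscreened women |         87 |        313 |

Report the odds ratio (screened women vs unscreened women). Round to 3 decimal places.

OR = (27 × 313) / (373 × 87) = 8451/32451 ≈ 0.260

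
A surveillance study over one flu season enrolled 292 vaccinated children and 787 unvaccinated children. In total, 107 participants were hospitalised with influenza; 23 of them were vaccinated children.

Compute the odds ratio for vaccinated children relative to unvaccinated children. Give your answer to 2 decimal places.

vaccinated children without the outcome: 292 − 23 = 269
unvaccinated children with the outcome: 107 − 23 = 84
unvaccinated children without the outcome: 787 − 84 = 703
odds, vaccinated children = 23/269 = 0.0855
odds, unvaccinated children = 84/703 = 0.1195
OR = 0.0855 / 0.1195 = 0.72

OR ≈ 0.72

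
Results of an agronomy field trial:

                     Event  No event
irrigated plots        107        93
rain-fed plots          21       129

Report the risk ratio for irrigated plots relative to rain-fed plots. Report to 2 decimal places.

3.82

risk, irrigated plots = 107/200 = 0.5350
risk, rain-fed plots = 21/150 = 0.1400
RR = 0.5350 / 0.1400 = 3.82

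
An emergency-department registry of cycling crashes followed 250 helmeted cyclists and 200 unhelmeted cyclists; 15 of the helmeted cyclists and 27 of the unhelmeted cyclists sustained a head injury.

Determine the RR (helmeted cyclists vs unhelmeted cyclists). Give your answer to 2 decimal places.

risk, helmeted cyclists = 15/250 = 0.0600
risk, unhelmeted cyclists = 27/200 = 0.1350
RR = 0.0600 / 0.1350 = 0.44

RR = 0.44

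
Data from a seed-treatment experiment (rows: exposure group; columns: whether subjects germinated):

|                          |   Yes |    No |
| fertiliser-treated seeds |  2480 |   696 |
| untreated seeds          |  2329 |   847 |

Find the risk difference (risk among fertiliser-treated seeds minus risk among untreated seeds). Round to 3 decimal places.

RD: 0.048

risk, fertiliser-treated seeds = 2480/3176 = 0.7809
risk, untreated seeds = 2329/3176 = 0.7333
risk difference = 0.7809 − 0.7333 = 0.048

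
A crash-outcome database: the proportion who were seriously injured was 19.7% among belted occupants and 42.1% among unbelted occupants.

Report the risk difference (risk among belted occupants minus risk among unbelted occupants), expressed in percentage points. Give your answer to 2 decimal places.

risk difference = 0.1970 − 0.4210 = -0.2240 → -22.40 percentage points

RD: -22.40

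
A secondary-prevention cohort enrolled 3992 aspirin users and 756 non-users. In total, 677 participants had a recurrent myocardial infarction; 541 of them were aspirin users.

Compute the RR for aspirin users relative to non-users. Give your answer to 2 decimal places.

aspirin users without the outcome: 3992 − 541 = 3451
non-users with the outcome: 677 − 541 = 136
non-users without the outcome: 756 − 136 = 620
risk, aspirin users = 541/3992 = 0.1355
risk, non-users = 136/756 = 0.1799
RR = 0.1355 / 0.1799 = 0.75

0.75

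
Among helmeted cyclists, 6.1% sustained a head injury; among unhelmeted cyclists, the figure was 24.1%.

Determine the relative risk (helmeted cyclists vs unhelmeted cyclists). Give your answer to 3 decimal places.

RR = 0.0610 / 0.2410 = 0.253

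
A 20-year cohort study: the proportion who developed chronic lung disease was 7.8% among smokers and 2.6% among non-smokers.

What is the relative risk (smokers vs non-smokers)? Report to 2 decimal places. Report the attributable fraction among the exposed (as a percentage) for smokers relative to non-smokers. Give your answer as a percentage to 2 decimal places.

RR = 0.07800 / 0.02600 = 3.00
AR% = (0.07800 − 0.02600) / 0.07800 = 0.6667 → 66.67%

RR = 3.00; AR% = 66.67%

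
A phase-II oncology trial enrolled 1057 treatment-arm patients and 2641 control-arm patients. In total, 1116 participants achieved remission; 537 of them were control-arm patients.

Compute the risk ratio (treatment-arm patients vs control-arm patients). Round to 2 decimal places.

RR = 2.69

treatment-arm patients with the outcome: 1116 − 537 = 579
treatment-arm patients without the outcome: 1057 − 579 = 478
control-arm patients without the outcome: 2641 − 537 = 2104
risk, treatment-arm patients = 579/1057 = 0.5478
risk, control-arm patients = 537/2641 = 0.2033
RR = 0.5478 / 0.2033 = 2.69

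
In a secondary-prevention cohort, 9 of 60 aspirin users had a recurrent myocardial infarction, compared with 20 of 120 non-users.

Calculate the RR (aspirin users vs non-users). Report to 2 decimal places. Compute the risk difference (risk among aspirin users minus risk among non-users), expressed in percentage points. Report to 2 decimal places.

risk, aspirin users = 9/60 = 0.1500
risk, non-users = 20/120 = 0.1667
RR = 0.1500 / 0.1667 = 0.90
risk difference = 0.1500 − 0.1667 = -0.0167 → -1.67 percentage points

RR = 0.90; RD = -1.67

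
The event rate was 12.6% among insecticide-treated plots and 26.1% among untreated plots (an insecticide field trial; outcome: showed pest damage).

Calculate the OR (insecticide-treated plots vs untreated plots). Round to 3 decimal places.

OR = 0.408

odds, insecticide-treated plots = 0.1260/0.8740 = 0.1442
odds, untreated plots = 0.2610/0.7390 = 0.3532
OR = 0.1442 / 0.3532 = 0.408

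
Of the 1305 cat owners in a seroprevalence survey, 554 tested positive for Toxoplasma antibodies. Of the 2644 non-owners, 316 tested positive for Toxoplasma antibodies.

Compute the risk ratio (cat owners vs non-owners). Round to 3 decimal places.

RR ≈ 3.552

risk, cat owners = 554/1305 = 0.4245
risk, non-owners = 316/2644 = 0.1195
RR = 0.4245 / 0.1195 = 3.552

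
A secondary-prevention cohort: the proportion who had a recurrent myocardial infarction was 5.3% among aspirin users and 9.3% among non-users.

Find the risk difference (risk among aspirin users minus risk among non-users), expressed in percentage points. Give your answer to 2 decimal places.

risk difference = 0.0530 − 0.0930 = -0.0400 → -4.00 percentage points

RD = -4.00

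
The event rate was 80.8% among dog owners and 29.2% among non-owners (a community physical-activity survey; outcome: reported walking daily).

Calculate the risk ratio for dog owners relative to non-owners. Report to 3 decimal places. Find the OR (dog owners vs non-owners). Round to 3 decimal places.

RR = 2.767; OR = 10.204

RR = 0.8080 / 0.2920 = 2.767
odds, dog owners = 0.8080/0.1920 = 4.2083
odds, non-owners = 0.2920/0.7080 = 0.4124
OR = 4.2083 / 0.4124 = 10.204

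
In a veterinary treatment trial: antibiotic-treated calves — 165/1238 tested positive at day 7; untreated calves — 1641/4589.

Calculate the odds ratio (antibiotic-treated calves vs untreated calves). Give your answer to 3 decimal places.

0.276

odds, antibiotic-treated calves = 165/1073 = 0.1538
odds, untreated calves = 1641/2948 = 0.5566
OR = 0.1538 / 0.5566 = 0.276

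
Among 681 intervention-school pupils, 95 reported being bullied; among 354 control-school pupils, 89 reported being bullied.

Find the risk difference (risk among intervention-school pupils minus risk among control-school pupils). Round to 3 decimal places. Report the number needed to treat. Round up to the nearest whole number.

RD = -0.112; NNT = 9

risk, intervention-school pupils = 95/681 = 0.1395
risk, control-school pupils = 89/354 = 0.2514
risk difference = 0.1395 − 0.2514 = -0.112
absolute risk difference = 0.111912
1 / 0.111912 = 8.936 → round up → 9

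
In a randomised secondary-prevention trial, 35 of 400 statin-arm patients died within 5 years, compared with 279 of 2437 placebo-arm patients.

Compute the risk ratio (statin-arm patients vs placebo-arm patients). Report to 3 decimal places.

0.764

risk, statin-arm patients = 35/400 = 0.0875
risk, placebo-arm patients = 279/2437 = 0.1145
RR = 0.0875 / 0.1145 = 0.764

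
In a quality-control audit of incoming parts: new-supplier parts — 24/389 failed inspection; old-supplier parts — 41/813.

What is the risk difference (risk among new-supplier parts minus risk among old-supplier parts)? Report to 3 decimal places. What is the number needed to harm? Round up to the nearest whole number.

RD = 0.011; NNH = 89

risk, new-supplier parts = 24/389 = 0.0617
risk, old-supplier parts = 41/813 = 0.0504
risk difference = 0.0617 − 0.0504 = 0.011
absolute risk difference = 0.011266
1 / 0.011266 = 88.763 → round up → 89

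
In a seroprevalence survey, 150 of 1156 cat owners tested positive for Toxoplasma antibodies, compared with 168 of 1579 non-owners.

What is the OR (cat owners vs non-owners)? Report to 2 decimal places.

OR = (150 × 1411) / (1006 × 168) = 211650/169008 ≈ 1.25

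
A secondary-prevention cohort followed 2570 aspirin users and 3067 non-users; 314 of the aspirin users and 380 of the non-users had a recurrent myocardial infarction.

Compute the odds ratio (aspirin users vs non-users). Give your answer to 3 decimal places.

OR = (314 × 2687) / (2256 × 380) = 843718/857280 ≈ 0.984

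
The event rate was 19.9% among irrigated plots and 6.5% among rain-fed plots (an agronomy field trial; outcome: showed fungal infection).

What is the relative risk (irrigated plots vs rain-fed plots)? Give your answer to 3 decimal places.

RR = 0.1990 / 0.0650 = 3.062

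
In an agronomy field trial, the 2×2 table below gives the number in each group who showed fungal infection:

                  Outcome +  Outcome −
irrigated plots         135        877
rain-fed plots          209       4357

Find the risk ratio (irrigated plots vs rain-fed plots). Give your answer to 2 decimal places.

2.91

risk, irrigated plots = 135/1012 = 0.13340
risk, rain-fed plots = 209/4566 = 0.04577
RR = 0.13340 / 0.04577 = 2.91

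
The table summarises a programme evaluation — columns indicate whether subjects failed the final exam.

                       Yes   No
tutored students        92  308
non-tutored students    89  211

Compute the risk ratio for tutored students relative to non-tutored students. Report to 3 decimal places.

risk, tutored students = 92/400 = 0.2300
risk, non-tutored students = 89/300 = 0.2967
RR = 0.2300 / 0.2967 = 0.775

0.775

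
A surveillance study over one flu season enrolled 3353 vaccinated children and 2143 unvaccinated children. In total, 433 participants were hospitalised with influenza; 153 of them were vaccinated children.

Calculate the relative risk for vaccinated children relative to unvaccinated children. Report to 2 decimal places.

vaccinated children without the outcome: 3353 − 153 = 3200
unvaccinated children with the outcome: 433 − 153 = 280
unvaccinated children without the outcome: 2143 − 280 = 1863
risk, vaccinated children = 153/3353 = 0.04563
risk, unvaccinated children = 280/2143 = 0.13066
RR = 0.04563 / 0.13066 = 0.35

0.35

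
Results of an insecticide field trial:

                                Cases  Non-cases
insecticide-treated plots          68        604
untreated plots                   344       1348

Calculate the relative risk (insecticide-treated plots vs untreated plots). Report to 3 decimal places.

RR ≈ 0.498

risk, insecticide-treated plots = 68/672 = 0.1012
risk, untreated plots = 344/1692 = 0.2033
RR = 0.1012 / 0.2033 = 0.498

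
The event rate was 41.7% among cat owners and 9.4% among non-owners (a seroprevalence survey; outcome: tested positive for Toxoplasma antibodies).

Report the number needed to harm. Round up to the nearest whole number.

NNH ≈ 4

absolute risk difference = 0.323000
1 / 0.323000 = 3.096 → round up → 4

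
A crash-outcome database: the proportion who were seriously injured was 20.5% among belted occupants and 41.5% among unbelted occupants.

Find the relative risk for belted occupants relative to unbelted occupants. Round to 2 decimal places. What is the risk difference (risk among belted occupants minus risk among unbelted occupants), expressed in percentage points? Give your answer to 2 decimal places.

RR = 0.2050 / 0.4150 = 0.49
risk difference = 0.2050 − 0.4150 = -0.2100 → -21.00 percentage points

RR = 0.49; RD = -21.00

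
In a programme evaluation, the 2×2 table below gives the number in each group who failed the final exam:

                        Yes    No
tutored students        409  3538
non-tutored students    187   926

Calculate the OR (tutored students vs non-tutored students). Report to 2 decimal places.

OR = (409 × 926) / (3538 × 187) = 378734/661606 ≈ 0.57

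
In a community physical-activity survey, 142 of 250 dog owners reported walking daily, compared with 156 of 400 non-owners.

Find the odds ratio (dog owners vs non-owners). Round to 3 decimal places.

odds, dog owners = 142/108 = 1.3148
odds, non-owners = 156/244 = 0.6393
OR = 1.3148 / 0.6393 = 2.057

OR ≈ 2.057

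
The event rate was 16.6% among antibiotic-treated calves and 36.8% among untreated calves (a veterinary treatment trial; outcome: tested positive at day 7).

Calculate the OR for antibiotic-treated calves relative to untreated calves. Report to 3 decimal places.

0.342

odds, antibiotic-treated calves = 0.1660/0.8340 = 0.1990
odds, untreated calves = 0.3680/0.6320 = 0.5823
OR = 0.1990 / 0.5823 = 0.342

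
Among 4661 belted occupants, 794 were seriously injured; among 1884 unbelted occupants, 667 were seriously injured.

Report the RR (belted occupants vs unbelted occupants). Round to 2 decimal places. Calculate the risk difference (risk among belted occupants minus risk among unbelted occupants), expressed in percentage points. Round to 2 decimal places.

risk, belted occupants = 794/4661 = 0.1703
risk, unbelted occupants = 667/1884 = 0.3540
RR = 0.1703 / 0.3540 = 0.48
risk difference = 0.1703 − 0.3540 = -0.1837 → -18.37 percentage points

RR = 0.48; RD = -18.37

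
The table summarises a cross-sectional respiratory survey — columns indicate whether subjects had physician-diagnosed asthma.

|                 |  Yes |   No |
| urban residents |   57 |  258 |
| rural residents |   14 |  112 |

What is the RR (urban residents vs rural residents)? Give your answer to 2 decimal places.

risk, urban residents = 57/315 = 0.1810
risk, rural residents = 14/126 = 0.1111
RR = 0.1810 / 0.1111 = 1.63

1.63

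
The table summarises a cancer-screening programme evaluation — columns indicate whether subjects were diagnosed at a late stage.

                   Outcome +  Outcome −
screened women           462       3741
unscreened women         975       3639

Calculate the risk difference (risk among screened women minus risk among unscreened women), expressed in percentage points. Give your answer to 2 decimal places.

risk, screened women = 462/4203 = 0.1099
risk, unscreened women = 975/4614 = 0.2113
risk difference = 0.1099 − 0.2113 = -0.1014 → -10.14 percentage points

-10.14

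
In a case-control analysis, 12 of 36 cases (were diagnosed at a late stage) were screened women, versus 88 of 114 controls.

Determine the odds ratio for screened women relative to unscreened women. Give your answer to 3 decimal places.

OR = (12 × 26) / (88 × 24) = 312/2112 ≈ 0.148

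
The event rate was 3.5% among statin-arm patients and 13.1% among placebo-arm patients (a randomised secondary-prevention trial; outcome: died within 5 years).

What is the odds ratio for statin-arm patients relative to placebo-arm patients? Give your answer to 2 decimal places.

odds, statin-arm patients = 0.03500/0.96500 = 0.03627
odds, placebo-arm patients = 0.13100/0.86900 = 0.15075
OR = 0.03627 / 0.15075 = 0.24

0.24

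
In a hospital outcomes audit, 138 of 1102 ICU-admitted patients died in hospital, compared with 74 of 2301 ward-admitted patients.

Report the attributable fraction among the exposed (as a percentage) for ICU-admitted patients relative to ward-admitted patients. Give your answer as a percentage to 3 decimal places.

74.319%

risk, ICU-admitted patients = 138/1102 = 0.12523
risk, ward-admitted patients = 74/2301 = 0.03216
AR% = (0.12523 − 0.03216) / 0.12523 = 0.7432 → 74.319%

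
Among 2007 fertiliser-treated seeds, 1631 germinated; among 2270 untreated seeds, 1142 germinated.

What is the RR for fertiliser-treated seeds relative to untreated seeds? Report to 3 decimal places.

risk, fertiliser-treated seeds = 1631/2007 = 0.8127
risk, untreated seeds = 1142/2270 = 0.5031
RR = 0.8127 / 0.5031 = 1.615

RR = 1.615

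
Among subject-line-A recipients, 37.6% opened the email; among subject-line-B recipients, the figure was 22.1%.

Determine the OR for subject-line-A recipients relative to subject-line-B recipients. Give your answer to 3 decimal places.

2.124

odds, subject-line-A recipients = 0.3760/0.6240 = 0.6026
odds, subject-line-B recipients = 0.2210/0.7790 = 0.2837
OR = 0.6026 / 0.2837 = 2.124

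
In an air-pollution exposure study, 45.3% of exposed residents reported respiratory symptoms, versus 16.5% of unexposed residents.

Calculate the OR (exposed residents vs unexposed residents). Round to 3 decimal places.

OR: 4.191

odds, exposed residents = 0.4530/0.5470 = 0.8282
odds, unexposed residents = 0.1650/0.8350 = 0.1976
OR = 0.8282 / 0.1976 = 4.191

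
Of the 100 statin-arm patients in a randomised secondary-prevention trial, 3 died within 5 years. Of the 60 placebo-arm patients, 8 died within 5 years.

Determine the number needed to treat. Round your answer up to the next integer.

10

risk, statin-arm patients = 3/100 = 0.030000
risk, placebo-arm patients = 8/60 = 0.133333
absolute risk difference = 0.103333
1 / 0.103333 = 9.677 → round up → 10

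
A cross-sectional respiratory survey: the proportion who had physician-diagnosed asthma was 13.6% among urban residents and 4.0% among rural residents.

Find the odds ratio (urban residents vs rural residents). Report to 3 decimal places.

OR ≈ 3.778

odds, urban residents = 0.13600/0.86400 = 0.15741
odds, rural residents = 0.04000/0.96000 = 0.04167
OR = 0.15741 / 0.04167 = 3.778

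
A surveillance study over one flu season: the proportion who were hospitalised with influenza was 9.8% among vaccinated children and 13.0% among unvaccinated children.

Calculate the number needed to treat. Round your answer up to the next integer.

absolute risk difference = 0.032000
1 / 0.032000 = 31.250 → round up → 32

NNT = 32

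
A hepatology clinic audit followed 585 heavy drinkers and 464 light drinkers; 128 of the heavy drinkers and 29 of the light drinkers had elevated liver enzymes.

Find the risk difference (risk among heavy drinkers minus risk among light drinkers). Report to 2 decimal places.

risk, heavy drinkers = 128/585 = 0.2188
risk, light drinkers = 29/464 = 0.0625
risk difference = 0.2188 − 0.0625 = 0.16

0.16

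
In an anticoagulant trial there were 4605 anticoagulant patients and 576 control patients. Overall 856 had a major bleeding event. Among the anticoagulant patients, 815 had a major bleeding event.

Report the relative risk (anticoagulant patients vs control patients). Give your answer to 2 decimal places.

RR: 2.49

anticoagulant patients without the outcome: 4605 − 815 = 3790
control patients with the outcome: 856 − 815 = 41
control patients without the outcome: 576 − 41 = 535
risk, anticoagulant patients = 815/4605 = 0.1770
risk, control patients = 41/576 = 0.0712
RR = 0.1770 / 0.0712 = 2.49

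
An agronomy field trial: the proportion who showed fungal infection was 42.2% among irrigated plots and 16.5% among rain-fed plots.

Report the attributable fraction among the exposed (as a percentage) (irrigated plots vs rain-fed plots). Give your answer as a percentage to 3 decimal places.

AR% = (0.4220 − 0.1650) / 0.4220 = 0.6090 → 60.900%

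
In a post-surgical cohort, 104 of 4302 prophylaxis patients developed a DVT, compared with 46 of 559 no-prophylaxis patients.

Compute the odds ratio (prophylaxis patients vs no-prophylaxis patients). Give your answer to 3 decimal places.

0.276

odds, prophylaxis patients = 104/4198 = 0.02477
odds, no-prophylaxis patients = 46/513 = 0.08967
OR = 0.02477 / 0.08967 = 0.276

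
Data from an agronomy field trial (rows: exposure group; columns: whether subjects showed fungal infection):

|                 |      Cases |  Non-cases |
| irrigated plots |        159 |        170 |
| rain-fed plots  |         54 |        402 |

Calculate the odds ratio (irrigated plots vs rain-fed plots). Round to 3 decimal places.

OR = (159 × 402) / (170 × 54) = 63918/9180 ≈ 6.963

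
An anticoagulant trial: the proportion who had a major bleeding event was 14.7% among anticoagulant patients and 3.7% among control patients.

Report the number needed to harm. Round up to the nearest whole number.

absolute risk difference = 0.110000
1 / 0.110000 = 9.091 → round up → 10

10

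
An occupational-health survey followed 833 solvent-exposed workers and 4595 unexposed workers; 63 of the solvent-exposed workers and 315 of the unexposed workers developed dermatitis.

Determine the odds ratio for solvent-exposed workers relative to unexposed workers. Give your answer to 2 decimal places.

OR ≈ 1.11

odds, solvent-exposed workers = 63/770 = 0.0818
odds, unexposed workers = 315/4280 = 0.0736
OR = 0.0818 / 0.0736 = 1.11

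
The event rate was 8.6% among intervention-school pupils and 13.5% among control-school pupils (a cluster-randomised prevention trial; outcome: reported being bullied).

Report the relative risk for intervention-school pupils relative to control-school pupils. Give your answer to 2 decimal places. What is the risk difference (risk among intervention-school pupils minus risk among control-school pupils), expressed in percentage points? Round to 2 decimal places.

RR = 0.0860 / 0.1350 = 0.64
risk difference = 0.0860 − 0.1350 = -0.0490 → -4.90 percentage points

RR = 0.64; RD = -4.90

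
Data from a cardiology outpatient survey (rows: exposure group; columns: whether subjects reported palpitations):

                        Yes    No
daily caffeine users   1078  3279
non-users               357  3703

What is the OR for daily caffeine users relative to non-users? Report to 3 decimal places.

OR = (1078 × 3703) / (3279 × 357) = 3991834/1170603 ≈ 3.410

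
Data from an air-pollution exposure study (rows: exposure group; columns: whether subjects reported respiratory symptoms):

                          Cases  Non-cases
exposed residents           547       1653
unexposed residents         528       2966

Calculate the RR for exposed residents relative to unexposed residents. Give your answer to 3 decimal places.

risk, exposed residents = 547/2200 = 0.2486
risk, unexposed residents = 528/3494 = 0.1511
RR = 0.2486 / 0.1511 = 1.645

RR ≈ 1.645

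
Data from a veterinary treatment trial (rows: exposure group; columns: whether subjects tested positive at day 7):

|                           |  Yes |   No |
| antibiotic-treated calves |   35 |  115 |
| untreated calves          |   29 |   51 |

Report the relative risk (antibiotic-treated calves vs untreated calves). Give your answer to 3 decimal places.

0.644

risk, antibiotic-treated calves = 35/150 = 0.2333
risk, untreated calves = 29/80 = 0.3625
RR = 0.2333 / 0.3625 = 0.644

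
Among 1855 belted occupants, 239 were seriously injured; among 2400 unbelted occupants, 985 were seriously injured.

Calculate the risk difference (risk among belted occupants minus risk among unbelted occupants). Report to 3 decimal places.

risk, belted occupants = 239/1855 = 0.1288
risk, unbelted occupants = 985/2400 = 0.4104
risk difference = 0.1288 − 0.4104 = -0.282

RD ≈ -0.282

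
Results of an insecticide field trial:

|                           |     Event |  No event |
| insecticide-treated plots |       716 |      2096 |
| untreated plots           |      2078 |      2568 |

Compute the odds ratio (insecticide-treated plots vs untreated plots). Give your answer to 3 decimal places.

OR = (716 × 2568) / (2096 × 2078) = 1838688/4355488 ≈ 0.422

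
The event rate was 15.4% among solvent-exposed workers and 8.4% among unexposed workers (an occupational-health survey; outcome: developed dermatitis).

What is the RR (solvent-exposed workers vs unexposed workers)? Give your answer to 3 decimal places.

RR = 0.1540 / 0.0840 = 1.833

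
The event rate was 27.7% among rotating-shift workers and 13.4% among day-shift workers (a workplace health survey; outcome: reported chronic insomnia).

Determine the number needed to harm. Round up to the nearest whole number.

NNH = 7

absolute risk difference = 0.143000
1 / 0.143000 = 6.993 → round up → 7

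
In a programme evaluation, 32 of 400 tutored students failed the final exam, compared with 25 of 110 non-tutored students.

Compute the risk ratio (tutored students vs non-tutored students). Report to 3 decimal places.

RR = 0.352

risk, tutored students = 32/400 = 0.0800
risk, non-tutored students = 25/110 = 0.2273
RR = 0.0800 / 0.2273 = 0.352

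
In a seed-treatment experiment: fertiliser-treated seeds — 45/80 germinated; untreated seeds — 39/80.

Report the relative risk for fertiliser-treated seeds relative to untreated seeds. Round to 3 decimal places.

1.154

risk, fertiliser-treated seeds = 45/80 = 0.5625
risk, untreated seeds = 39/80 = 0.4875
RR = 0.5625 / 0.4875 = 1.154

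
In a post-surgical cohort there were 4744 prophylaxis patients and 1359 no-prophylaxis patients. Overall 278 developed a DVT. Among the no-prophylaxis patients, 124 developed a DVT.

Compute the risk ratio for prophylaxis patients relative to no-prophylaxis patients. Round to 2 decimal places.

RR = 0.36

prophylaxis patients with the outcome: 278 − 124 = 154
prophylaxis patients without the outcome: 4744 − 154 = 4590
no-prophylaxis patients without the outcome: 1359 − 124 = 1235
risk, prophylaxis patients = 154/4744 = 0.03246
risk, no-prophylaxis patients = 124/1359 = 0.09124
RR = 0.03246 / 0.09124 = 0.36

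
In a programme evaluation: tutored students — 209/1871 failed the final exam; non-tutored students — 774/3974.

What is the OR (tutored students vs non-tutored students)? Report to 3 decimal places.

OR = (209 × 3200) / (1662 × 774) = 668800/1286388 ≈ 0.520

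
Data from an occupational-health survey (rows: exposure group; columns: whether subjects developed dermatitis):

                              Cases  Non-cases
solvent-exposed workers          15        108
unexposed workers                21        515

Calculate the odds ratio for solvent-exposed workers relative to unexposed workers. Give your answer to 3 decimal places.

OR = (15 × 515) / (108 × 21) = 7725/2268 ≈ 3.406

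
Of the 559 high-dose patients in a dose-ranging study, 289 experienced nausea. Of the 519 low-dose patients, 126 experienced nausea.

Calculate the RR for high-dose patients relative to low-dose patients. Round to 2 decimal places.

2.13

risk, high-dose patients = 289/559 = 0.5170
risk, low-dose patients = 126/519 = 0.2428
RR = 0.5170 / 0.2428 = 2.13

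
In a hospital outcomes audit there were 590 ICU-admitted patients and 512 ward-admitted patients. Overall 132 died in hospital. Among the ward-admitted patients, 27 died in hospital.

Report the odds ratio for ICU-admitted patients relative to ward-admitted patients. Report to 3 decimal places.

OR = 3.889

ICU-admitted patients with the outcome: 132 − 27 = 105
ICU-admitted patients without the outcome: 590 − 105 = 485
ward-admitted patients without the outcome: 512 − 27 = 485
OR = (105 × 485) / (485 × 27) = 50925/13095 ≈ 3.889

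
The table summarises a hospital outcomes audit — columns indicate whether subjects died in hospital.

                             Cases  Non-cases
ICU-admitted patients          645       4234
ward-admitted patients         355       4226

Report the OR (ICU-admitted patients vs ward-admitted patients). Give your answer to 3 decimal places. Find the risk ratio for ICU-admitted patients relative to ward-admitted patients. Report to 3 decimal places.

OR = 1.813; RR = 1.706

OR = (645 × 4226) / (4234 × 355) = 2725770/1503070 ≈ 1.813
risk, ICU-admitted patients = 645/4879 = 0.1322
risk, ward-admitted patients = 355/4581 = 0.0775
RR = 0.1322 / 0.0775 = 1.706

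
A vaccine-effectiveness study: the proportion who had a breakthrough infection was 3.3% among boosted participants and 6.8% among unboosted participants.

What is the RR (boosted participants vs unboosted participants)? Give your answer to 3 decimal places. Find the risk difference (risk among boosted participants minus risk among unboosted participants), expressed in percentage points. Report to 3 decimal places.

RR = 0.485; RD = -3.500

RR = 0.03300 / 0.06800 = 0.485
risk difference = 0.03300 − 0.06800 = -0.03500 → -3.500 percentage points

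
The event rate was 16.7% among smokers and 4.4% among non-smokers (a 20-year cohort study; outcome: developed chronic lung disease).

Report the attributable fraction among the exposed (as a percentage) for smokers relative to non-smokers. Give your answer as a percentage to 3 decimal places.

AR% = (0.16700 − 0.04400) / 0.16700 = 0.7365 → 73.653%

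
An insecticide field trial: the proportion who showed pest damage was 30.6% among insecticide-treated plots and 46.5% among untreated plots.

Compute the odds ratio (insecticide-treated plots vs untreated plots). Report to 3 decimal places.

odds, insecticide-treated plots = 0.3060/0.6940 = 0.4409
odds, untreated plots = 0.4650/0.5350 = 0.8692
OR = 0.4409 / 0.8692 = 0.507

0.507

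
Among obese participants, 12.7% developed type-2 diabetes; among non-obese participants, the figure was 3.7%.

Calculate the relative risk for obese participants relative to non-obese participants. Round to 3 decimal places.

RR = 0.12700 / 0.03700 = 3.432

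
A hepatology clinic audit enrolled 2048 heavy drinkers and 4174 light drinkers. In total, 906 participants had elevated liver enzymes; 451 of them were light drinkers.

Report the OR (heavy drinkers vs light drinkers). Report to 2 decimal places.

2.36

heavy drinkers with the outcome: 906 − 451 = 455
heavy drinkers without the outcome: 2048 − 455 = 1593
light drinkers without the outcome: 4174 − 451 = 3723
OR = (455 × 3723) / (1593 × 451) = 1693965/718443 ≈ 2.36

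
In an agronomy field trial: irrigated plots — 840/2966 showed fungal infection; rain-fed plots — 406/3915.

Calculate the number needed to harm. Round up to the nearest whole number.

risk, irrigated plots = 840/2966 = 0.283210
risk, rain-fed plots = 406/3915 = 0.103704
absolute risk difference = 0.179506
1 / 0.179506 = 5.571 → round up → 6

6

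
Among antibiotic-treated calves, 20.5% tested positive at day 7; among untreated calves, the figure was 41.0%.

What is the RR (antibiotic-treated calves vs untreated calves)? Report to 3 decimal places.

RR = 0.2050 / 0.4100 = 0.500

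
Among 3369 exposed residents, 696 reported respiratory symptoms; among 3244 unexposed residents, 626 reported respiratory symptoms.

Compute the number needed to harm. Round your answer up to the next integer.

NNH ≈ 74

risk, exposed residents = 696/3369 = 0.206589
risk, unexposed residents = 626/3244 = 0.192972
absolute risk difference = 0.013618
1 / 0.013618 = 73.432 → round up → 74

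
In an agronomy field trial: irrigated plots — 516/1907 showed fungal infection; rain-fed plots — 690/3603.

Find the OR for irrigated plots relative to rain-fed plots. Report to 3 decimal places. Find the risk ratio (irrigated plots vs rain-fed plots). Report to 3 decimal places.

OR = (516 × 2913) / (1391 × 690) = 1503108/959790 ≈ 1.566
risk, irrigated plots = 516/1907 = 0.2706
risk, rain-fed plots = 690/3603 = 0.1915
RR = 0.2706 / 0.1915 = 1.413

OR = 1.566; RR = 1.413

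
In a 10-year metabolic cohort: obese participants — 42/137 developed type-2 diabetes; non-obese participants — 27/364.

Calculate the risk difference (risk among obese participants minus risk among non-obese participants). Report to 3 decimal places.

RD: 0.232

risk, obese participants = 42/137 = 0.3066
risk, non-obese participants = 27/364 = 0.0742
risk difference = 0.3066 − 0.0742 = 0.232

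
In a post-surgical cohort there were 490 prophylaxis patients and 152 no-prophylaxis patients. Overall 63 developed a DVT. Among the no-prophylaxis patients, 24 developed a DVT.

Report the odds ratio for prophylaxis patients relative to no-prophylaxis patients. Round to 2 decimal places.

OR = 0.46

prophylaxis patients with the outcome: 63 − 24 = 39
prophylaxis patients without the outcome: 490 − 39 = 451
no-prophylaxis patients without the outcome: 152 − 24 = 128
OR = (39 × 128) / (451 × 24) = 4992/10824 ≈ 0.46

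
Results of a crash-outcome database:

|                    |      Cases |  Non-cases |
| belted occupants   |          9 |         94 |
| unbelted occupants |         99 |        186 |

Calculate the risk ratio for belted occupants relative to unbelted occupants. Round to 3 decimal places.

0.252

risk, belted occupants = 9/103 = 0.0874
risk, unbelted occupants = 99/285 = 0.3474
RR = 0.0874 / 0.3474 = 0.252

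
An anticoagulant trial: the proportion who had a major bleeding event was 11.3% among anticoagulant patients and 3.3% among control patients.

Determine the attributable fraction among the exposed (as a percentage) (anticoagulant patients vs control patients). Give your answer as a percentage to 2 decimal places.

AR% = (0.11300 − 0.03300) / 0.11300 = 0.7080 → 70.80%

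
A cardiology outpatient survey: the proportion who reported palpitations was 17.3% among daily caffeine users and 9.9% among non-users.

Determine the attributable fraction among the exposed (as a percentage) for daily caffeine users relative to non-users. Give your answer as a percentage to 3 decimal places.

AR% = (0.1730 − 0.0990) / 0.1730 = 0.4277 → 42.775%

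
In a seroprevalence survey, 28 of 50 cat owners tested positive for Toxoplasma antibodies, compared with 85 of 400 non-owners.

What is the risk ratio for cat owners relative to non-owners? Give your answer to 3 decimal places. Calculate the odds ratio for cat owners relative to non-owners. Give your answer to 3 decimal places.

RR = 2.635; OR = 4.717

risk, cat owners = 28/50 = 0.5600
risk, non-owners = 85/400 = 0.2125
RR = 0.5600 / 0.2125 = 2.635
odds, cat owners = 28/22 = 1.2727
odds, non-owners = 85/315 = 0.2698
OR = 1.2727 / 0.2698 = 4.717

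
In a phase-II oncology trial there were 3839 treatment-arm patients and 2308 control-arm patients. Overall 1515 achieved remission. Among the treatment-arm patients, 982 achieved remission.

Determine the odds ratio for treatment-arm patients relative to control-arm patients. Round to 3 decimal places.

1.145

treatment-arm patients without the outcome: 3839 − 982 = 2857
control-arm patients with the outcome: 1515 − 982 = 533
control-arm patients without the outcome: 2308 − 533 = 1775
OR = (982 × 1775) / (2857 × 533) = 1743050/1522781 ≈ 1.145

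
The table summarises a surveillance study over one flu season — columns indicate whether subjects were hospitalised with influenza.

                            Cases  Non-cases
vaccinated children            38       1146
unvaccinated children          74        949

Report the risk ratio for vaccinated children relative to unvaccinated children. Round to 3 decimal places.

RR ≈ 0.444

risk, vaccinated children = 38/1184 = 0.03209
risk, unvaccinated children = 74/1023 = 0.07234
RR = 0.03209 / 0.07234 = 0.444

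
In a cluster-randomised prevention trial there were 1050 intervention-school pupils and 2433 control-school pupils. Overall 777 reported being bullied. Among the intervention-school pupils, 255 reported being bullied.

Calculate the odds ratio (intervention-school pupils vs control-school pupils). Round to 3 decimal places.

intervention-school pupils without the outcome: 1050 − 255 = 795
control-school pupils with the outcome: 777 − 255 = 522
control-school pupils without the outcome: 2433 − 522 = 1911
odds, intervention-school pupils = 255/795 = 0.3208
odds, control-school pupils = 522/1911 = 0.2732
OR = 0.3208 / 0.2732 = 1.174

1.174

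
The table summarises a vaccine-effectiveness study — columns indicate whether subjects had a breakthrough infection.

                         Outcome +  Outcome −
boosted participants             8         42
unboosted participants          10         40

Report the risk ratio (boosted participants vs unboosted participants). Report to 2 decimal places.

risk, boosted participants = 8/50 = 0.1600
risk, unboosted participants = 10/50 = 0.2000
RR = 0.1600 / 0.2000 = 0.80

0.80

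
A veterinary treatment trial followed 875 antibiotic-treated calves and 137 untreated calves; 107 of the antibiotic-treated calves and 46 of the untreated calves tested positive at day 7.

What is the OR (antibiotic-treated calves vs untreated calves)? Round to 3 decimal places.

OR ≈ 0.276

odds, antibiotic-treated calves = 107/768 = 0.1393
odds, untreated calves = 46/91 = 0.5055
OR = 0.1393 / 0.5055 = 0.276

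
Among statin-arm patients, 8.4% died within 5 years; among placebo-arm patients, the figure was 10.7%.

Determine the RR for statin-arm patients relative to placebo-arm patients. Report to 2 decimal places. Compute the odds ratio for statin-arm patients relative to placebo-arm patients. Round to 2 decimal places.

RR = 0.79; OR = 0.77

RR = 0.0840 / 0.1070 = 0.79
odds, statin-arm patients = 0.0840/0.9160 = 0.0917
odds, placebo-arm patients = 0.1070/0.8930 = 0.1198
OR = 0.0917 / 0.1198 = 0.77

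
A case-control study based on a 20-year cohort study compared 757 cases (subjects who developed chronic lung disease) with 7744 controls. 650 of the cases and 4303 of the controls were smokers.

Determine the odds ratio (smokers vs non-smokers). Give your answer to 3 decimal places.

OR = (650 × 3441) / (4303 × 107) = 2236650/460421 ≈ 4.858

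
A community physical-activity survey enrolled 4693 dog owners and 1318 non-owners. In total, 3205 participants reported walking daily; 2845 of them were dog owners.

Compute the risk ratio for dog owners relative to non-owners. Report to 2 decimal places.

dog owners without the outcome: 4693 − 2845 = 1848
non-owners with the outcome: 3205 − 2845 = 360
non-owners without the outcome: 1318 − 360 = 958
risk, dog owners = 2845/4693 = 0.6062
risk, non-owners = 360/1318 = 0.2731
RR = 0.6062 / 0.2731 = 2.22

RR: 2.22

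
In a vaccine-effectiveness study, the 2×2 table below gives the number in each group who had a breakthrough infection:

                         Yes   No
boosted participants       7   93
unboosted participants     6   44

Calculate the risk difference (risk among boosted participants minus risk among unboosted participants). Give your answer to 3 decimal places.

risk, boosted participants = 7/100 = 0.0700
risk, unboosted participants = 6/50 = 0.1200
risk difference = 0.0700 − 0.1200 = -0.050

RD: -0.050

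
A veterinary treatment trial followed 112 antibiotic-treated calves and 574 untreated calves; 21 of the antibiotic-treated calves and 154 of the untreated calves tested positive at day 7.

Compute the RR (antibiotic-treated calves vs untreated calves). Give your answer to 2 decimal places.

RR = 0.70

risk, antibiotic-treated calves = 21/112 = 0.1875
risk, untreated calves = 154/574 = 0.2683
RR = 0.1875 / 0.2683 = 0.70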